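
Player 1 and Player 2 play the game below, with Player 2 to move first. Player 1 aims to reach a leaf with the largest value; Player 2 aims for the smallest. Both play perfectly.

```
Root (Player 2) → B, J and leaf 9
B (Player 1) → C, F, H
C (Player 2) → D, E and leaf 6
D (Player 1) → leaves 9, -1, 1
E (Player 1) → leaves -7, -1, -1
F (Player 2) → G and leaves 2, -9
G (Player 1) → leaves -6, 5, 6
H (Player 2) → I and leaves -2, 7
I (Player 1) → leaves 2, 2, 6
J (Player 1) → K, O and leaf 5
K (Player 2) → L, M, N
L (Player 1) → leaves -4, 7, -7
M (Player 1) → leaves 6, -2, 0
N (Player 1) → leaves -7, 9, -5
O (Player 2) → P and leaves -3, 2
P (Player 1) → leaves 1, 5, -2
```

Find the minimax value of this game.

D (Player 1): max(9, -1, 1) = 9
E (Player 1): max(-7, -1, -1) = -1
C (Player 2): min(9, -1, 6) = -1
G (Player 1): max(-6, 5, 6) = 6
F (Player 2): min(6, 2, -9) = -9
I (Player 1): max(2, 2, 6) = 6
H (Player 2): min(6, -2, 7) = -2
B (Player 1): max(-1, -9, -2) = -1
L (Player 1): max(-4, 7, -7) = 7
M (Player 1): max(6, -2, 0) = 6
N (Player 1): max(-7, 9, -5) = 9
K (Player 2): min(7, 6, 9) = 6
P (Player 1): max(1, 5, -2) = 5
O (Player 2): min(5, -3, 2) = -3
J (Player 1): max(6, -3, 5) = 6
Root (Player 2): min(-1, 6, 9) = -1

-1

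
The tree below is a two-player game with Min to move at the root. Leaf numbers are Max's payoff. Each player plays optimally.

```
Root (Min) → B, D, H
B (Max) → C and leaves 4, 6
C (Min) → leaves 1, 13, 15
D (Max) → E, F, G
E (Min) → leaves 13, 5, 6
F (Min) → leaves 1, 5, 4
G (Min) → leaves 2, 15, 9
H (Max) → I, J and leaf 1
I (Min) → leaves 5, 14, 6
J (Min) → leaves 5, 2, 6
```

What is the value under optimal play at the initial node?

5

C (Min): min(1, 13, 15) = 1
B (Max): max(1, 4, 6) = 6
E (Min): min(13, 5, 6) = 5
F (Min): min(1, 5, 4) = 1
G (Min): min(2, 15, 9) = 2
D (Max): max(5, 1, 2) = 5
I (Min): min(5, 14, 6) = 5
J (Min): min(5, 2, 6) = 2
H (Max): max(5, 2, 1) = 5
Root (Min): min(6, 5, 5) = 5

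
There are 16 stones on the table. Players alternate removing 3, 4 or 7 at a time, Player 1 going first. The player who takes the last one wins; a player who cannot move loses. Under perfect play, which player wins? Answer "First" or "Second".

First

Compute winning (W) and losing (L) positions by backward induction:
i:   0  1  2  3  4  5  6  7  8  9 10 11 12 13 14 15 16
     L  L  L  W  W  W  W  W  W  W  L  L  L  W  W  W  W
Position 16 is W, so the first player wins.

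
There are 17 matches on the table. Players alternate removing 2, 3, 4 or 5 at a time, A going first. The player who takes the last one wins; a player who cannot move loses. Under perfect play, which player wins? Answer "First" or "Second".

First

i:   0  1  2  3  4  5  6  7  8  9 10 11 12 13 14 15 16 17
     L  L  W  W  W  W  W  L  L  W  W  W  W  W  L  L  W  W
Position 17 is W, so the first player wins.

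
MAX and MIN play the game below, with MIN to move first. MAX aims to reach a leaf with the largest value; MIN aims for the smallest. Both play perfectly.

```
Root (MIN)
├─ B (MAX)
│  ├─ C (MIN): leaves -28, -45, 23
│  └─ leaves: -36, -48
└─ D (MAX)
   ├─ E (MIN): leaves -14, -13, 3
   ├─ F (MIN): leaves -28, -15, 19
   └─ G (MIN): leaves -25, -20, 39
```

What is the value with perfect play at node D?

-14

E: min(-14, -13, 3) = -14
F: min(-28, -15, 19) = -28
G: min(-25, -20, 39) = -25
D: max(-14, -28, -25) = -14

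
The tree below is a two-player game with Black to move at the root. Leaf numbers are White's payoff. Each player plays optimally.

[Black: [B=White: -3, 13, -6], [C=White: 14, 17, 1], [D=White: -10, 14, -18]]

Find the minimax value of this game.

B (White): max(-3, 13, -6) = 13
C (White): max(14, 17, 1) = 17
D (White): max(-10, 14, -18) = 14
Root (Black): min(13, 17, 14) = 13

13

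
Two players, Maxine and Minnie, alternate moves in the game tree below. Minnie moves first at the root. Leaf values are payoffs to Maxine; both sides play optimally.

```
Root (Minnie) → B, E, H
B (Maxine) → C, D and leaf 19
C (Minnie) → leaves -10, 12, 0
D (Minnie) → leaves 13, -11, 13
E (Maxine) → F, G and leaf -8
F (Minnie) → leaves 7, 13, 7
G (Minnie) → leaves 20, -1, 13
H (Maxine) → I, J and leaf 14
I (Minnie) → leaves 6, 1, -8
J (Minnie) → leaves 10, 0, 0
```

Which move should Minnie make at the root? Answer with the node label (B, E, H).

E

C (Minnie): min(-10, 12, 0) = -10
D (Minnie): min(13, -11, 13) = -11
B (Maxine): max(-10, -11, 19) = 19
F (Minnie): min(7, 13, 7) = 7
G (Minnie): min(20, -1, 13) = -1
E (Maxine): max(7, -1, -8) = 7
I (Minnie): min(6, 1, -8) = -8
J (Minnie): min(10, 0, 0) = 0
H (Maxine): max(-8, 0, 14) = 14
Root (Minnie): min(19, 7, 14) = 7
Minnie picks the child with the lowest value: E (value 7).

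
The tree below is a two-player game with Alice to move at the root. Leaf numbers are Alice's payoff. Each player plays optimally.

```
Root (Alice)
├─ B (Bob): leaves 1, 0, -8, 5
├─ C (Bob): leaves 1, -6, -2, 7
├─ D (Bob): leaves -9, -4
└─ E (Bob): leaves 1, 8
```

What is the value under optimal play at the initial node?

B (Bob): min(1, 0, -8, 5) = -8
C (Bob): min(1, -6, -2, 7) = -6
D (Bob): min(-9, -4) = -9
E (Bob): min(1, 8) = 1
Root (Alice): max(-8, -6, -9, 1) = 1

1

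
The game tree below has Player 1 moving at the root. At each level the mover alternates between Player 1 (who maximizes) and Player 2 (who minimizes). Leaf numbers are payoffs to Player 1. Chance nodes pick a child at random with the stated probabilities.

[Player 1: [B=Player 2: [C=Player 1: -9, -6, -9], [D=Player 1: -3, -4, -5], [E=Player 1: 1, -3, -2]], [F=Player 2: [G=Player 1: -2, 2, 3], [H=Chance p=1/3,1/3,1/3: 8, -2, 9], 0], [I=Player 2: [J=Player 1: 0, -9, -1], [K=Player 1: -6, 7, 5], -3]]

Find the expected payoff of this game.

0

C (Player 1): max(-9, -6, -9) = -6
D (Player 1): max(-3, -4, -5) = -3
E (Player 1): max(1, -3, -2) = 1
B (Player 2): min(-6, -3, 1) = -6
G (Player 1): max(-2, 2, 3) = 3
H (Chance): 1/3·8 + 1/3·-2 + 1/3·9 = 5
F (Player 2): min(3, 5, 0) = 0
J (Player 1): max(0, -9, -1) = 0
K (Player 1): max(-6, 7, 5) = 7
I (Player 2): min(0, 7, -3) = -3
Root (Player 1): max(-6, 0, -3) = 0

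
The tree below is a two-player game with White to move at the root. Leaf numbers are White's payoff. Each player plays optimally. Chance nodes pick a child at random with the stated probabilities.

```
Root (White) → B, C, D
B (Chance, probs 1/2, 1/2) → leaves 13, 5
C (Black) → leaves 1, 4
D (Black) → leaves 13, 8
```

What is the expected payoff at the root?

B (Chance): 1/2·13 + 1/2·5 = 9
C (Black): min(1, 4) = 1
D (Black): min(13, 8) = 8
Root (White): max(9, 1, 8) = 9

9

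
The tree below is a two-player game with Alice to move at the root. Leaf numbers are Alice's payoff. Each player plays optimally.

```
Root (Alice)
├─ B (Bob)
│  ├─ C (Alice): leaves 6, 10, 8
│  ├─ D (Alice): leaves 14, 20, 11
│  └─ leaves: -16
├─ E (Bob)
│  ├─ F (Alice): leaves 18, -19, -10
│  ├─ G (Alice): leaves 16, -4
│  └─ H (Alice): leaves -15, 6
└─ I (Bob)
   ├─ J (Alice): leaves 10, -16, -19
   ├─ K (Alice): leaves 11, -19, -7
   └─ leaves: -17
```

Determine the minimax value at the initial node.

C (Alice): max(6, 10, 8) = 10
D (Alice): max(14, 20, 11) = 20
B (Bob): min(10, 20, -16) = -16
F (Alice): max(18, -19, -10) = 18
G (Alice): max(16, -4) = 16
H (Alice): max(-15, 6) = 6
E (Bob): min(18, 16, 6) = 6
J (Alice): max(10, -16, -19) = 10
K (Alice): max(11, -19, -7) = 11
I (Bob): min(10, 11, -17) = -17
Root (Alice): max(-16, 6, -17) = 6

6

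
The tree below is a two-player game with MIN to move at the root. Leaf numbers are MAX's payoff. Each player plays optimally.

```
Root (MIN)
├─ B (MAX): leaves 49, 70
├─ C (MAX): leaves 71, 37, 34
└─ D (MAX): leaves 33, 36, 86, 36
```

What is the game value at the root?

70

B (MAX): max(49, 70) = 70
C (MAX): max(71, 37, 34) = 71
D (MAX): max(33, 36, 86, 36) = 86
Root (MIN): min(70, 71, 86) = 70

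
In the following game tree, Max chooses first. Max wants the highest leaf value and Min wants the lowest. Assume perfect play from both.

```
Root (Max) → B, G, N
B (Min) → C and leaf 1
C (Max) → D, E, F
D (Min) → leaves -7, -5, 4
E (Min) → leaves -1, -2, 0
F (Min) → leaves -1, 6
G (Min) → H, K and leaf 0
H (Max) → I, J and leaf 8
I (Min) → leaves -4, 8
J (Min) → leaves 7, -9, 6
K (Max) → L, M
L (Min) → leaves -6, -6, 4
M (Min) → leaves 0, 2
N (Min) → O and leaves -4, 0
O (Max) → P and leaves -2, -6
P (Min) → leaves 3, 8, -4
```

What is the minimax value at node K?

L: min(-6, -6, 4) = -6
M: min(0, 2) = 0
K: max(-6, 0) = 0

0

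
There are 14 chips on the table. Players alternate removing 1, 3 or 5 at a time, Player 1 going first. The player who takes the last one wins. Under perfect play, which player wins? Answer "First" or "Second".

Second

Mark each pile size as W (mover wins) or L (mover loses):
i:   0  1  2  3  4  5  6  7  8  9 10 11 12 13 14
     L  W  L  W  L  W  L  W  L  W  L  W  L  W  L
Position 14 is L, so the second player wins.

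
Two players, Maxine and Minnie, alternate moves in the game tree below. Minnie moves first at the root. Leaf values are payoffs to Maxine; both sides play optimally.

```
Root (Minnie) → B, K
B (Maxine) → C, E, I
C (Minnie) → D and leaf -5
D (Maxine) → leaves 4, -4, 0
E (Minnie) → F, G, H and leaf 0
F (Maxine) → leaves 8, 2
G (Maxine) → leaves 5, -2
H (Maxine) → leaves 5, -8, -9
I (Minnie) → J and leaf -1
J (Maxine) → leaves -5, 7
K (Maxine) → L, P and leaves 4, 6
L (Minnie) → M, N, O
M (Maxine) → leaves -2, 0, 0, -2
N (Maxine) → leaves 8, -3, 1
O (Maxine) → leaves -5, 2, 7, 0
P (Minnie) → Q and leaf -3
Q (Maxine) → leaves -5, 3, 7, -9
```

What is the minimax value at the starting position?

0

D (Maxine): max(4, -4, 0) = 4
C (Minnie): min(4, -5) = -5
F (Maxine): max(8, 2) = 8
G (Maxine): max(5, -2) = 5
H (Maxine): max(5, -8, -9) = 5
E (Minnie): min(8, 5, 5, 0) = 0
J (Maxine): max(-5, 7) = 7
I (Minnie): min(7, -1) = -1
B (Maxine): max(-5, 0, -1) = 0
M (Maxine): max(-2, 0, 0, -2) = 0
N (Maxine): max(8, -3, 1) = 8
O (Maxine): max(-5, 2, 7, 0) = 7
L (Minnie): min(0, 8, 7) = 0
Q (Maxine): max(-5, 3, 7, -9) = 7
P (Minnie): min(7, -3) = -3
K (Maxine): max(0, -3, 4, 6) = 6
Root (Minnie): min(0, 6) = 0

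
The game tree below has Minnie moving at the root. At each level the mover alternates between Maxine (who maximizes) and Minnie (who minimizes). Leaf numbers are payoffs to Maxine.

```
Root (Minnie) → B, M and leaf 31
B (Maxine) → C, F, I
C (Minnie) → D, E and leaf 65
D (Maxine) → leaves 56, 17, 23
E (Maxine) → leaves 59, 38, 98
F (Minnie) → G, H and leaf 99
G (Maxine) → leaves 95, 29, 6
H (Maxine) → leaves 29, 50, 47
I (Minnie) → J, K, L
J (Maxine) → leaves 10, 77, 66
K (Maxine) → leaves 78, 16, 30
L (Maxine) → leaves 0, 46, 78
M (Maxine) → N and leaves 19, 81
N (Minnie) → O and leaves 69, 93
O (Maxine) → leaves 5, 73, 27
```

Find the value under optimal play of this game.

D (Maxine): max(56, 17, 23) = 56
E (Maxine): max(59, 38, 98) = 98
C (Minnie): min(56, 98, 65) = 56
G (Maxine): max(95, 29, 6) = 95
H (Maxine): max(29, 50, 47) = 50
F (Minnie): min(95, 50, 99) = 50
J (Maxine): max(10, 77, 66) = 77
K (Maxine): max(78, 16, 30) = 78
L (Maxine): max(0, 46, 78) = 78
I (Minnie): min(77, 78, 78) = 77
B (Maxine): max(56, 50, 77) = 77
O (Maxine): max(5, 73, 27) = 73
N (Minnie): min(73, 69, 93) = 69
M (Maxine): max(69, 19, 81) = 81
Root (Minnie): min(77, 81, 31) = 31

31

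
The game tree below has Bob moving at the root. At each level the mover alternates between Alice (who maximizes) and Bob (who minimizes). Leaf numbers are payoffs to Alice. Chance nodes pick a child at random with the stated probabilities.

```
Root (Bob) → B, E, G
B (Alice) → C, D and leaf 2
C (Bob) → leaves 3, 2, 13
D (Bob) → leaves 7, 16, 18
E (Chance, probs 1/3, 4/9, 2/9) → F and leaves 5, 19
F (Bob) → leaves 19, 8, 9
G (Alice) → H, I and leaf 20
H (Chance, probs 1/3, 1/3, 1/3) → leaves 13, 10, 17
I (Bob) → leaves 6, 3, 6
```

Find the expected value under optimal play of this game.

C (Bob): min(3, 2, 13) = 2
D (Bob): min(7, 16, 18) = 7
B (Alice): max(2, 7, 2) = 7
F (Bob): min(19, 8, 9) = 8
E (Chance): 1/3·8 + 4/9·5 + 2/9·19 = 9.11
H (Chance): 1/3·13 + 1/3·10 + 1/3·17 = 13.33
I (Bob): min(6, 3, 6) = 3
G (Alice): max(13.33, 3, 20) = 20
Root (Bob): min(7, 9.11, 20) = 7

7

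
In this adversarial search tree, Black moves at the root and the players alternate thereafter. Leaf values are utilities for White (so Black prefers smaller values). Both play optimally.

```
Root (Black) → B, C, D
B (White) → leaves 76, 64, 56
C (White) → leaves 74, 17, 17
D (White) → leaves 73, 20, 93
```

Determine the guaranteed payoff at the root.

74

B (White): max(76, 64, 56) = 76
C (White): max(74, 17, 17) = 74
D (White): max(73, 20, 93) = 93
Root (Black): min(76, 74, 93) = 74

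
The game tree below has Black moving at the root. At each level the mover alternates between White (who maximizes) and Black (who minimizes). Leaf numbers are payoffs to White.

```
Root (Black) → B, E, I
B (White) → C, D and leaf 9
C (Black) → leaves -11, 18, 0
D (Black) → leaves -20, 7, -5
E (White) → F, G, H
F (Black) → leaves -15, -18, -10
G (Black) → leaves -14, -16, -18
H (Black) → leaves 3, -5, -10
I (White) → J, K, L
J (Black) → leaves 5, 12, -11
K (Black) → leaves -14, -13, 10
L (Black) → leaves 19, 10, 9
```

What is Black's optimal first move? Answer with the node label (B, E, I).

E

C (Black): min(-11, 18, 0) = -11
D (Black): min(-20, 7, -5) = -20
B (White): max(-11, -20, 9) = 9
F (Black): min(-15, -18, -10) = -18
G (Black): min(-14, -16, -18) = -18
H (Black): min(3, -5, -10) = -10
E (White): max(-18, -18, -10) = -10
J (Black): min(5, 12, -11) = -11
K (Black): min(-14, -13, 10) = -14
L (Black): min(19, 10, 9) = 9
I (White): max(-11, -14, 9) = 9
Root (Black): min(9, -10, 9) = -10
Black picks the child with the lowest value: E (value -10).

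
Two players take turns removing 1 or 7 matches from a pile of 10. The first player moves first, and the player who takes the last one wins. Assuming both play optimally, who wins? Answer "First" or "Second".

Second

Mark each pile size as W (mover wins) or L (mover loses):
i:   0  1  2  3  4  5  6  7  8  9 10
     L  W  L  W  L  W  L  W  L  W  L
Position 10 is L, so the second player wins.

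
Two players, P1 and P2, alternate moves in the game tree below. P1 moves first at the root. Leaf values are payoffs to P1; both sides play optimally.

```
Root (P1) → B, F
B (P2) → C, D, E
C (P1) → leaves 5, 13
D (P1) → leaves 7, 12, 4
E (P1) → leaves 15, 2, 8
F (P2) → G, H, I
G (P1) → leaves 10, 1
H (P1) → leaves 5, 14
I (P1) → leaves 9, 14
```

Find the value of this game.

12

C (P1): max(5, 13) = 13
D (P1): max(7, 12, 4) = 12
E (P1): max(15, 2, 8) = 15
B (P2): min(13, 12, 15) = 12
G (P1): max(10, 1) = 10
H (P1): max(5, 14) = 14
I (P1): max(9, 14) = 14
F (P2): min(10, 14, 14) = 10
Root (P1): max(12, 10) = 12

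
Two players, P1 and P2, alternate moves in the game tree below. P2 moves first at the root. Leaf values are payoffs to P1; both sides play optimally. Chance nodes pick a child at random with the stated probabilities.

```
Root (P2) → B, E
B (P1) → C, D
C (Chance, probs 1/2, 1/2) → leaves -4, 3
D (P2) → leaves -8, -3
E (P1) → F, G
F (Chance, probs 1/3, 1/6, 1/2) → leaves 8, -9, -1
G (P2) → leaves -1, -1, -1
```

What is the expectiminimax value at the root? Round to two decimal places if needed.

-0.5

C (Chance): 1/2·-4 + 1/2·3 = -0.5
D (P2): min(-8, -3) = -8
B (P1): max(-0.5, -8) = -0.5
F (Chance): 1/3·8 + 1/6·-9 + 1/2·-1 = 0.67
G (P2): min(-1, -1, -1) = -1
E (P1): max(0.67, -1) = 0.67
Root (P2): min(-0.5, 0.67) = -0.5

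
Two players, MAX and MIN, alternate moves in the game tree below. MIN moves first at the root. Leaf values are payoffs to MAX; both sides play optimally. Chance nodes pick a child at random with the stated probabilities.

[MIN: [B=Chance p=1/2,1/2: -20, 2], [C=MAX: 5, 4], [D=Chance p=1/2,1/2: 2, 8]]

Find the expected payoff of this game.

B (Chance): 1/2·-20 + 1/2·2 = -9
C (MAX): max(5, 4) = 5
D (Chance): 1/2·2 + 1/2·8 = 5
Root (MIN): min(-9, 5, 5) = -9

-9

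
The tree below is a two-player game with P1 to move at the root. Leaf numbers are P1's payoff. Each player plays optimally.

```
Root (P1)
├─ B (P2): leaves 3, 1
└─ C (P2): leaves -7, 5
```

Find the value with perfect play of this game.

B (P2): min(3, 1) = 1
C (P2): min(-7, 5) = -7
Root (P1): max(1, -7) = 1

1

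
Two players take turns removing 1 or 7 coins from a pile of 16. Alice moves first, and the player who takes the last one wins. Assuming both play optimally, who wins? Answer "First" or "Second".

Second

Mark each pile size as W (mover wins) or L (mover loses):
i:   0  1  2  3  4  5  6  7  8  9 10 11 12 13 14 15 16
     L  W  L  W  L  W  L  W  L  W  L  W  L  W  L  W  L
Position 16 is L, so the second player wins.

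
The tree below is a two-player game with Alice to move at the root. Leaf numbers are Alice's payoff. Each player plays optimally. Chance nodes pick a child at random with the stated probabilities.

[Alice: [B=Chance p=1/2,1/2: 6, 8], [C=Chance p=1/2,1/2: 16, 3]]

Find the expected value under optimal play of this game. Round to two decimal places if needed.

9.5

B (Chance): 1/2·6 + 1/2·8 = 7
C (Chance): 1/2·16 + 1/2·3 = 9.5
Root (Alice): max(7, 9.5) = 9.5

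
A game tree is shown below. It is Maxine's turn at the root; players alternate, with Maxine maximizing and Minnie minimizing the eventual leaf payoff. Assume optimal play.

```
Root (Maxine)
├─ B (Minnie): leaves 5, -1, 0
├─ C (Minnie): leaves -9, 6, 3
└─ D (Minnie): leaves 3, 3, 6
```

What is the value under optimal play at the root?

B (Minnie): min(5, -1, 0) = -1
C (Minnie): min(-9, 6, 3) = -9
D (Minnie): min(3, 3, 6) = 3
Root (Maxine): max(-1, -9, 3) = 3

3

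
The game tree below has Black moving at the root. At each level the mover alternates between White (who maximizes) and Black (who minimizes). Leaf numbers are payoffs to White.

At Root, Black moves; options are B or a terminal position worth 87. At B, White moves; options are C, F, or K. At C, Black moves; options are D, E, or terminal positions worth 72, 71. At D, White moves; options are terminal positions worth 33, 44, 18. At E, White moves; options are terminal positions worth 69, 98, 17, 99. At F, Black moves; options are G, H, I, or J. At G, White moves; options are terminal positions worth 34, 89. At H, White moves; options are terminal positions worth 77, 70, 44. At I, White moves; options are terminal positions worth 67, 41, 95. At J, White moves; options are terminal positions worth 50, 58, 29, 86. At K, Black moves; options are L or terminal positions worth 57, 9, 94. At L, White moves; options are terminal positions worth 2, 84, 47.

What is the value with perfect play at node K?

9

L: max(2, 84, 47) = 84
K: min(84, 57, 9, 94) = 9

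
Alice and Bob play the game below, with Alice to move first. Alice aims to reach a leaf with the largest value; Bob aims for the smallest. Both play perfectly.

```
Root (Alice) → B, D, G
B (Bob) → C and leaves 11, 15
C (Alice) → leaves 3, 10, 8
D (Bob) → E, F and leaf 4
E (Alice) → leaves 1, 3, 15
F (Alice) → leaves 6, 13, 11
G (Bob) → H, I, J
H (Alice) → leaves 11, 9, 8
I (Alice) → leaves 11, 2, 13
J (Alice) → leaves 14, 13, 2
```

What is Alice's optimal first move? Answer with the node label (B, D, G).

G

C (Alice): max(3, 10, 8) = 10
B (Bob): min(10, 11, 15) = 10
E (Alice): max(1, 3, 15) = 15
F (Alice): max(6, 13, 11) = 13
D (Bob): min(15, 13, 4) = 4
H (Alice): max(11, 9, 8) = 11
I (Alice): max(11, 2, 13) = 13
J (Alice): max(14, 13, 2) = 14
G (Bob): min(11, 13, 14) = 11
Root (Alice): max(10, 4, 11) = 11
Alice picks the child with the highest value: G (value 11).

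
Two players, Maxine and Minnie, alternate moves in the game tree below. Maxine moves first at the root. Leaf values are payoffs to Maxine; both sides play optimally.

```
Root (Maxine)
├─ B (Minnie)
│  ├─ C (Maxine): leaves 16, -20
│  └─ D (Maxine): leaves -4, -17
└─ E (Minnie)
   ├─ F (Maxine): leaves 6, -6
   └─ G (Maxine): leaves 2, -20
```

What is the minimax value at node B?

-4

C: max(16, -20) = 16
D: max(-4, -17) = -4
B: min(16, -4) = -4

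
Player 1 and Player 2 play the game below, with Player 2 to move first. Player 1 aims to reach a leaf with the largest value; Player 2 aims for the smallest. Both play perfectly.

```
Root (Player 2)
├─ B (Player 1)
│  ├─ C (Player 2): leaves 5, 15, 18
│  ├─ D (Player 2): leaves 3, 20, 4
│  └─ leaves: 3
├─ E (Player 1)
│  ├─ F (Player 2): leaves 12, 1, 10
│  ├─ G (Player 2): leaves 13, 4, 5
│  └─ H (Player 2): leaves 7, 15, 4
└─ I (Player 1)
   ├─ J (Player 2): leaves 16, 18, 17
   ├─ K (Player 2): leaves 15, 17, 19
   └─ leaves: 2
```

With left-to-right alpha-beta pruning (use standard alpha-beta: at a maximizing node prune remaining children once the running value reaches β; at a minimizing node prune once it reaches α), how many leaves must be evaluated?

C [α=-∞,β=+∞]: v=5
D [α=5,β=+∞]: v=3 after child 1 ≤ α → α-cutoff, skip 2
B [α=-∞,β=+∞]: v=5
F [α=-∞,β=5]: v=1
G [α=1,β=5]: v=4
H [α=4,β=5]: v=4
E [α=-∞,β=5]: v=4
J [α=-∞,β=4]: v=16
I [α=-∞,β=4]: v=16 after child 1 ≥ β → β-cutoff, skip 2
Root [α=-∞,β=+∞]: v=4
Leaves evaluated: 17 of 23.

17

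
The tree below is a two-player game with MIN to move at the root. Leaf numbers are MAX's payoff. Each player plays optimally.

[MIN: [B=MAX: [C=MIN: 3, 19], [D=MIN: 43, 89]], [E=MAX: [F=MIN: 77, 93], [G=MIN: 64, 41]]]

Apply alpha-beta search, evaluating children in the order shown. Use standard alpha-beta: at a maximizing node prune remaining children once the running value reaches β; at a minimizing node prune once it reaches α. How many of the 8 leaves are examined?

6

C [α=-∞,β=+∞]: v=3
D [α=3,β=+∞]: v=43
B [α=-∞,β=+∞]: v=43
F [α=-∞,β=43]: v=77
E [α=-∞,β=43]: v=77 after child 1 ≥ β → β-cutoff, skip 1
Root [α=-∞,β=+∞]: v=43
Leaves evaluated: 6 of 8.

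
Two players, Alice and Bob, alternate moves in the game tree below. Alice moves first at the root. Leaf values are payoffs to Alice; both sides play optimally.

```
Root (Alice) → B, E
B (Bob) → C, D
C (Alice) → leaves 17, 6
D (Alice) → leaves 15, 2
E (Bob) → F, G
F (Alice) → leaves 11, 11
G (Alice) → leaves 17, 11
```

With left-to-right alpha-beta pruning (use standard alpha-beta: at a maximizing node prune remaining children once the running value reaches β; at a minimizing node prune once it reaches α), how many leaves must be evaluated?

C [α=-∞,β=+∞]: v=17
D [α=-∞,β=17]: v=15
B [α=-∞,β=+∞]: v=15
F [α=15,β=+∞]: v=11
E [α=15,β=+∞]: v=11 after child 1 ≤ α → α-cutoff, skip 1
Root [α=-∞,β=+∞]: v=15
Leaves evaluated: 6 of 8.

6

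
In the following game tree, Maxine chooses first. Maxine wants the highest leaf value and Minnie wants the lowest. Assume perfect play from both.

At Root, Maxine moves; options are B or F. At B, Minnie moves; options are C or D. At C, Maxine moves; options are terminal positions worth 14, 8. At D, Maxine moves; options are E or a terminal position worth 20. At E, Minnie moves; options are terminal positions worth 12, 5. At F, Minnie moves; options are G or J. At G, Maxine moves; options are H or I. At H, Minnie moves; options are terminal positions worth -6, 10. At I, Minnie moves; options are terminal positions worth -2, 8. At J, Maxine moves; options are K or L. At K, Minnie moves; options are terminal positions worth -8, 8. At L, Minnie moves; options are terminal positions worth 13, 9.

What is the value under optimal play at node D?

20

E: min(12, 5) = 5
D: max(5, 20) = 20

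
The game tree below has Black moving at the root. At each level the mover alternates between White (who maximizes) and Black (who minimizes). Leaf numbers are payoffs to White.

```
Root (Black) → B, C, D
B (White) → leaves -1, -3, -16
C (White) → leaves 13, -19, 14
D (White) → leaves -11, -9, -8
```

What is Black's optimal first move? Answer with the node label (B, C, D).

D

B (White): max(-1, -3, -16) = -1
C (White): max(13, -19, 14) = 14
D (White): max(-11, -9, -8) = -8
Root (Black): min(-1, 14, -8) = -8
Black picks the child with the lowest value: D (value -8).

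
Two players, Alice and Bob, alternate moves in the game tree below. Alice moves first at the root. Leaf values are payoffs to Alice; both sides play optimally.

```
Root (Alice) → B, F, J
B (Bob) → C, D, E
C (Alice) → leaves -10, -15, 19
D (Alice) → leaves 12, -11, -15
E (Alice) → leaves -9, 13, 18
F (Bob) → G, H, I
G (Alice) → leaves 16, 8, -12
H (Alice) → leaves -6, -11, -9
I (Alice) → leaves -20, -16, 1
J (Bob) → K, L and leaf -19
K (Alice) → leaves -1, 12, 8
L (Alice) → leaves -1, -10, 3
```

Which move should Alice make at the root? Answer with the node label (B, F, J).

C (Alice): max(-10, -15, 19) = 19
D (Alice): max(12, -11, -15) = 12
E (Alice): max(-9, 13, 18) = 18
B (Bob): min(19, 12, 18) = 12
G (Alice): max(16, 8, -12) = 16
H (Alice): max(-6, -11, -9) = -6
I (Alice): max(-20, -16, 1) = 1
F (Bob): min(16, -6, 1) = -6
K (Alice): max(-1, 12, 8) = 12
L (Alice): max(-1, -10, 3) = 3
J (Bob): min(12, 3, -19) = -19
Root (Alice): max(12, -6, -19) = 12
Alice picks the child with the highest value: B (value 12).

B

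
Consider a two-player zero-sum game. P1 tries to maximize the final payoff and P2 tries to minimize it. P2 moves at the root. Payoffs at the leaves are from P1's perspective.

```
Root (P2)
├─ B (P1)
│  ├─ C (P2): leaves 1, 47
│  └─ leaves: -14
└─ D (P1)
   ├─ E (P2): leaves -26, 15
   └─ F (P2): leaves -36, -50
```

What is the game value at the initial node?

C (P2): min(1, 47) = 1
B (P1): max(1, -14) = 1
E (P2): min(-26, 15) = -26
F (P2): min(-36, -50) = -50
D (P1): max(-26, -50) = -26
Root (P2): min(1, -26) = -26

-26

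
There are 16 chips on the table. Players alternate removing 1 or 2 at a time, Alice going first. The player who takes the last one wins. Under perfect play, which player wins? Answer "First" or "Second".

Positions where the player to move wins (W) vs loses (L):
i:   0  1  2  3  4  5  6  7  8  9 10 11 12 13 14 15 16
     L  W  W  L  W  W  L  W  W  L  W  W  L  W  W  L  W
Position 16 is W, so the first player wins.

First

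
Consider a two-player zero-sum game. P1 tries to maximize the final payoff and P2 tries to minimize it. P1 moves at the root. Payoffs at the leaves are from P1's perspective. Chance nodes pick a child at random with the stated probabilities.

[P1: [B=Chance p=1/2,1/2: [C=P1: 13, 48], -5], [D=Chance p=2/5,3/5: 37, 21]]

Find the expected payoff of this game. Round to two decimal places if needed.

27.4

C (P1): max(13, 48) = 48
B (Chance): 1/2·48 + 1/2·-5 = 21.5
D (Chance): 2/5·37 + 3/5·21 = 27.4
Root (P1): max(21.5, 27.4) = 27.4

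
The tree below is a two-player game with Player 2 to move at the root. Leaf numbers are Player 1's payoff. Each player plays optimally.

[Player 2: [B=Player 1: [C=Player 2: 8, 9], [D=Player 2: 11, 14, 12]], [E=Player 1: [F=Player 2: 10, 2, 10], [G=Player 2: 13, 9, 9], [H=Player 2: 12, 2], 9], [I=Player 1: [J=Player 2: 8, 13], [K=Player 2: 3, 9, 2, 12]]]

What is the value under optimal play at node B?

11

C: min(8, 9) = 8
D: min(11, 14, 12) = 11
B: max(8, 11) = 11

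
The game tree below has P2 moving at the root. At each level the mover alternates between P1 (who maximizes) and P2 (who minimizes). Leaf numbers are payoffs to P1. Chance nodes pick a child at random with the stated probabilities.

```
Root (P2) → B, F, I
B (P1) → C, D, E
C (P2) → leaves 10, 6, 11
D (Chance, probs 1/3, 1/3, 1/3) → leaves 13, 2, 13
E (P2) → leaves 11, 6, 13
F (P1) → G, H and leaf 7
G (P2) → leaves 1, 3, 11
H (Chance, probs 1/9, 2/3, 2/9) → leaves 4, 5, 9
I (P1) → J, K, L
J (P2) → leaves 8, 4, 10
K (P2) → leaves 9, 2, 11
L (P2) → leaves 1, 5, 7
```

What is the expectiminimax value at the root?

C (P2): min(10, 6, 11) = 6
D (Chance): 1/3·13 + 1/3·2 + 1/3·13 = 9.33
E (P2): min(11, 6, 13) = 6
B (P1): max(6, 9.33, 6) = 9.33
G (P2): min(1, 3, 11) = 1
H (Chance): 1/9·4 + 2/3·5 + 2/9·9 = 5.78
F (P1): max(1, 5.78, 7) = 7
J (P2): min(8, 4, 10) = 4
K (P2): min(9, 2, 11) = 2
L (P2): min(1, 5, 7) = 1
I (P1): max(4, 2, 1) = 4
Root (P2): min(9.33, 7, 4) = 4

4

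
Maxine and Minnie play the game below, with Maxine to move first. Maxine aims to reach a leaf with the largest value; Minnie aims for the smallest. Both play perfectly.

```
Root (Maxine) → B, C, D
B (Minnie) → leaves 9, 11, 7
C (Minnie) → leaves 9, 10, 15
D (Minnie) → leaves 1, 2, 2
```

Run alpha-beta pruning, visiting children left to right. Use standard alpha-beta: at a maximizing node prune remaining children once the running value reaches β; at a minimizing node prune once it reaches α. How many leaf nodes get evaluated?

7

B [α=-∞,β=+∞]: v=7
C [α=7,β=+∞]: v=9
D [α=9,β=+∞]: v=1 after child 1 ≤ α → α-cutoff, skip 2
Root [α=-∞,β=+∞]: v=9
Leaves evaluated: 7 of 9.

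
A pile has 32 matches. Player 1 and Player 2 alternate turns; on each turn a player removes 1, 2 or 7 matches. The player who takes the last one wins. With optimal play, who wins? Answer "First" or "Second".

First

Compute winning (W) and losing (L) positions by backward induction:
i:   0  1  2  3  4  5  6  7  8  9 10 11 12 13 14 15 16 17 18 19 20 21 22 23 24 25 26 27 28 29 30 31 32
     L  W  W  L  W  W  L  W  W  L  W  W  L  W  W  L  W  W  L  W  W  L  W  W  L  W  W  L  W  W  L  W  W
Position 32 is W, so the first player wins.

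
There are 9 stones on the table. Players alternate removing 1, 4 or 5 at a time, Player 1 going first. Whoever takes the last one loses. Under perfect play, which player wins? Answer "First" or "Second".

W/L table (W = player to move can force a win):
i:   0  1  2  3  4  5  6  7  8  9
     W  L  W  L  W  W  W  W  W  L
Position 9 is L, so the second player wins.

Second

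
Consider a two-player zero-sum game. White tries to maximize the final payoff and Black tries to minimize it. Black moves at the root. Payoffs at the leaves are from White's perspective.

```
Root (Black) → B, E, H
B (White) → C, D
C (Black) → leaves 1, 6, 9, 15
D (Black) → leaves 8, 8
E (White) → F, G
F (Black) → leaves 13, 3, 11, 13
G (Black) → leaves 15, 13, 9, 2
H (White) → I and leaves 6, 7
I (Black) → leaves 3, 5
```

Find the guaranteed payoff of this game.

C (Black): min(1, 6, 9, 15) = 1
D (Black): min(8, 8) = 8
B (White): max(1, 8) = 8
F (Black): min(13, 3, 11, 13) = 3
G (Black): min(15, 13, 9, 2) = 2
E (White): max(3, 2) = 3
I (Black): min(3, 5) = 3
H (White): max(3, 6, 7) = 7
Root (Black): min(8, 3, 7) = 3

3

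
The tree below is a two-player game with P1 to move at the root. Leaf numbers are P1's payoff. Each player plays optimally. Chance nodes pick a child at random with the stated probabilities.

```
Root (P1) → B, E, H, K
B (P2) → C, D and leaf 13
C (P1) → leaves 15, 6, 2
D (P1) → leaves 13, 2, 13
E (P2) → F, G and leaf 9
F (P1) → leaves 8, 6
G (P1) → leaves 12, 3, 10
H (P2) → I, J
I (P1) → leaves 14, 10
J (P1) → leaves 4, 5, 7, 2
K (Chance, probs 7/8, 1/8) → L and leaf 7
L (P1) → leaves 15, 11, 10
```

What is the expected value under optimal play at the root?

14

C (P1): max(15, 6, 2) = 15
D (P1): max(13, 2, 13) = 13
B (P2): min(15, 13, 13) = 13
F (P1): max(8, 6) = 8
G (P1): max(12, 3, 10) = 12
E (P2): min(8, 12, 9) = 8
I (P1): max(14, 10) = 14
J (P1): max(4, 5, 7, 2) = 7
H (P2): min(14, 7) = 7
L (P1): max(15, 11, 10) = 15
K (Chance): 7/8·15 + 1/8·7 = 14
Root (P1): max(13, 8, 7, 14) = 14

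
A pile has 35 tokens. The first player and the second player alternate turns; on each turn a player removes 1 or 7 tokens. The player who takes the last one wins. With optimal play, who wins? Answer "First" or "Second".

First

Compute winning (W) and losing (L) positions by backward induction:
i:   0  1  2  3  4  5  6  7  8  9 10 11 12 13 14 15 16 17 18 19 20 21 22 23 24 25 26 27 28 29 30 31 32 33 34 35
     L  W  L  W  L  W  L  W  L  W  L  W  L  W  L  W  L  W  L  W  L  W  L  W  L  W  L  W  L  W  L  W  L  W  L  W
Position 35 is W, so the first player wins.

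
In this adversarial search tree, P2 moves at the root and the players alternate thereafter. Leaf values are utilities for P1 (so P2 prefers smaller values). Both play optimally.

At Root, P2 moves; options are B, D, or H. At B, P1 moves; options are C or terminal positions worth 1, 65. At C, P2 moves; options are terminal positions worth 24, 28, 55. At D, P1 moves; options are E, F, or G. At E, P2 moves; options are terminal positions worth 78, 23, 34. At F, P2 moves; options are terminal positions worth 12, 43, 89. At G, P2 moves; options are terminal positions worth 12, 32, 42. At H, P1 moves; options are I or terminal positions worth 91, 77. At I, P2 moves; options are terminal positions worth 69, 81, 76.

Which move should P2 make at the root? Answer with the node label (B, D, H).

D

C (P2): min(24, 28, 55) = 24
B (P1): max(24, 1, 65) = 65
E (P2): min(78, 23, 34) = 23
F (P2): min(12, 43, 89) = 12
G (P2): min(12, 32, 42) = 12
D (P1): max(23, 12, 12) = 23
I (P2): min(69, 81, 76) = 69
H (P1): max(69, 91, 77) = 91
Root (P2): min(65, 23, 91) = 23
P2 picks the child with the lowest value: D (value 23).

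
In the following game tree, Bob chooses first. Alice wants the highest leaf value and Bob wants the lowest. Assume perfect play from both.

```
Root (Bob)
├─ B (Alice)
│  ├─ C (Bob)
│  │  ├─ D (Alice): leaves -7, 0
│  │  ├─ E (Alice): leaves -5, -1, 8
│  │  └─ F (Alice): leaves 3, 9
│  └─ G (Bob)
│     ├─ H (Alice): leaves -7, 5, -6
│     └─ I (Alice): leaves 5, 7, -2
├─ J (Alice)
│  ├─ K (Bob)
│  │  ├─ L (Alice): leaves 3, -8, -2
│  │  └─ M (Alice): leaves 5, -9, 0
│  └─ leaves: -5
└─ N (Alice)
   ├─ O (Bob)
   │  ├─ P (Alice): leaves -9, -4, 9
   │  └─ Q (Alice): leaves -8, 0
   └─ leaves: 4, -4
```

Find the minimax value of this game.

D (Alice): max(-7, 0) = 0
E (Alice): max(-5, -1, 8) = 8
F (Alice): max(3, 9) = 9
C (Bob): min(0, 8, 9) = 0
H (Alice): max(-7, 5, -6) = 5
I (Alice): max(5, 7, -2) = 7
G (Bob): min(5, 7) = 5
B (Alice): max(0, 5) = 5
L (Alice): max(3, -8, -2) = 3
M (Alice): max(5, -9, 0) = 5
K (Bob): min(3, 5) = 3
J (Alice): max(3, -5) = 3
P (Alice): max(-9, -4, 9) = 9
Q (Alice): max(-8, 0) = 0
O (Bob): min(9, 0) = 0
N (Alice): max(0, 4, -4) = 4
Root (Bob): min(5, 3, 4) = 3

3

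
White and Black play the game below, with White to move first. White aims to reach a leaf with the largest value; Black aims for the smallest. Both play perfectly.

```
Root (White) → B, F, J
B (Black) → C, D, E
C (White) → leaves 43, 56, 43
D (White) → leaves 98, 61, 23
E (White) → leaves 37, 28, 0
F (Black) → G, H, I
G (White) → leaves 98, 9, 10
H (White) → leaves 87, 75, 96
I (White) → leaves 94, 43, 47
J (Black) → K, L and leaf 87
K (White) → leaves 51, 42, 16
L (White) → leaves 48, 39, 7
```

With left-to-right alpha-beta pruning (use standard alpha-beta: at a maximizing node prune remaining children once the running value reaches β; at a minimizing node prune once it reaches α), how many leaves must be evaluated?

19

C [α=-∞,β=+∞]: v=56
D [α=-∞,β=56]: v=98 after child 1 ≥ β → β-cutoff, skip 2
E [α=-∞,β=56]: v=37
B [α=-∞,β=+∞]: v=37
G [α=37,β=+∞]: v=98
H [α=37,β=98]: v=96
I [α=37,β=96]: v=94
F [α=37,β=+∞]: v=94
K [α=94,β=+∞]: v=51
J [α=94,β=+∞]: v=51 after child 1 ≤ α → α-cutoff, skip 2
Root [α=-∞,β=+∞]: v=94
Leaves evaluated: 19 of 25.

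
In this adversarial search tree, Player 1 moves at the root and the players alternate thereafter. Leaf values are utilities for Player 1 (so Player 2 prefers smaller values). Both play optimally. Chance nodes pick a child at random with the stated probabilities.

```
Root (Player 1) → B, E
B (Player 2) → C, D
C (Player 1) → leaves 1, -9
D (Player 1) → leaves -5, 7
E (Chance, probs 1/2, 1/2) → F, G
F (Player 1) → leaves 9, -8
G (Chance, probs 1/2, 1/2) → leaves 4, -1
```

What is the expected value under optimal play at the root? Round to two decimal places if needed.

C (Player 1): max(1, -9) = 1
D (Player 1): max(-5, 7) = 7
B (Player 2): min(1, 7) = 1
F (Player 1): max(9, -8) = 9
G (Chance): 1/2·4 + 1/2·-1 = 1.5
E (Chance): 1/2·9 + 1/2·1.5 = 5.25
Root (Player 1): max(1, 5.25) = 5.25

5.25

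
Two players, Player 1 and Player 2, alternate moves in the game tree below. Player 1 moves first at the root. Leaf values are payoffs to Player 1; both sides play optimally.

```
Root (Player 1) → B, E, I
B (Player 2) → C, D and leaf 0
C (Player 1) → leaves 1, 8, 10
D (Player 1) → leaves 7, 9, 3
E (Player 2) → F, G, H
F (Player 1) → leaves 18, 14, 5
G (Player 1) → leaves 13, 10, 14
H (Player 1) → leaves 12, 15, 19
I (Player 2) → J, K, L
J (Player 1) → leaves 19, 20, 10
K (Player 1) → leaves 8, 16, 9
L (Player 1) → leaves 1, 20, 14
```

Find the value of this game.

16

C (Player 1): max(1, 8, 10) = 10
D (Player 1): max(7, 9, 3) = 9
B (Player 2): min(10, 9, 0) = 0
F (Player 1): max(18, 14, 5) = 18
G (Player 1): max(13, 10, 14) = 14
H (Player 1): max(12, 15, 19) = 19
E (Player 2): min(18, 14, 19) = 14
J (Player 1): max(19, 20, 10) = 20
K (Player 1): max(8, 16, 9) = 16
L (Player 1): max(1, 20, 14) = 20
I (Player 2): min(20, 16, 20) = 16
Root (Player 1): max(0, 14, 16) = 16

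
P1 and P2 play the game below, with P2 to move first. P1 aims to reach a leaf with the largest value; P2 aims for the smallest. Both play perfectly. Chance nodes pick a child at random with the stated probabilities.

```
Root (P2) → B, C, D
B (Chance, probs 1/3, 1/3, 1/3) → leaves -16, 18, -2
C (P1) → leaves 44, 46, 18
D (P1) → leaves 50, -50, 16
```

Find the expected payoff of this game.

B (Chance): 1/3·-16 + 1/3·18 + 1/3·-2 = 0
C (P1): max(44, 46, 18) = 46
D (P1): max(50, -50, 16) = 50
Root (P2): min(0, 46, 50) = 0

0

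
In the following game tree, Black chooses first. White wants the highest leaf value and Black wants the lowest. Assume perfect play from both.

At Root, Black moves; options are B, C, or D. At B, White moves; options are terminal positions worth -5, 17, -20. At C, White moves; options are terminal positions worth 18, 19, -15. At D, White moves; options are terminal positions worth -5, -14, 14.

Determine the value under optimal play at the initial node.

B (White): max(-5, 17, -20) = 17
C (White): max(18, 19, -15) = 19
D (White): max(-5, -14, 14) = 14
Root (Black): min(17, 19, 14) = 14

14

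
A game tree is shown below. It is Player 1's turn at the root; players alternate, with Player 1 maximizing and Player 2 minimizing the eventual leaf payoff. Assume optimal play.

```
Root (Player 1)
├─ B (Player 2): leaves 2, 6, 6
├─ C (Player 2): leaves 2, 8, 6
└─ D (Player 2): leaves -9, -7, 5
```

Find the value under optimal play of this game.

2

B (Player 2): min(2, 6, 6) = 2
C (Player 2): min(2, 8, 6) = 2
D (Player 2): min(-9, -7, 5) = -9
Root (Player 1): max(2, 2, -9) = 2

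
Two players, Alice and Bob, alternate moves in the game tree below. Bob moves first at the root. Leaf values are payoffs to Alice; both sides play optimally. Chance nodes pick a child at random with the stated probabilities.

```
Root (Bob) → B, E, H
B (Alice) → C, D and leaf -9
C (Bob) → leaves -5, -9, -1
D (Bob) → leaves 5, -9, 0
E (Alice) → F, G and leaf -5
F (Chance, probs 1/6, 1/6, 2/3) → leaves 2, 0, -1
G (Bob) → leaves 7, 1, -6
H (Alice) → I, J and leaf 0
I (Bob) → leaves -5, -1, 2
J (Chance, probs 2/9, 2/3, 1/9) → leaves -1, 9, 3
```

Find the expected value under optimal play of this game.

-9

C (Bob): min(-5, -9, -1) = -9
D (Bob): min(5, -9, 0) = -9
B (Alice): max(-9, -9, -9) = -9
F (Chance): 1/6·2 + 1/6·0 + 2/3·-1 = -0.33
G (Bob): min(7, 1, -6) = -6
E (Alice): max(-0.33, -6, -5) = -0.33
I (Bob): min(-5, -1, 2) = -5
J (Chance): 2/9·-1 + 2/3·9 + 1/9·3 = 6.11
H (Alice): max(-5, 6.11, 0) = 6.11
Root (Bob): min(-9, -0.33, 6.11) = -9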